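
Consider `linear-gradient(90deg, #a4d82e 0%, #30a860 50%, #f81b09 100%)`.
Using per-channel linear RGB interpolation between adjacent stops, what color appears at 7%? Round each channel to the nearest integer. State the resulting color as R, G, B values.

(148, 209, 53)

7% lies between the 0% and 50% stops, so the local fraction is t = (7 − 0)/(50 − 0) = 7/50 ≈ 0.14.
#a4d82e → (164, 216, 46); #30a860 → (48, 168, 96).
R = 164 + 0.14 × (48 − 164) = 147.76 → 148
G = 216 + 0.14 × (168 − 216) = 209.28 → 209
B = 46 + 0.14 × (96 − 46) = 53 → 53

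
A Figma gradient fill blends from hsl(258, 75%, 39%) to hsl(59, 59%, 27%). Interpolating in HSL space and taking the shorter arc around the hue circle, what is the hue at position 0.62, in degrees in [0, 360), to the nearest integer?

Hue: 59 − 258 = -199°, but |-199| > 180 so the shorter arc goes the other way: Δh = -199 + 360 = 161°.
H = 258 + 0.62 × (161) = 357.82 → 358°

358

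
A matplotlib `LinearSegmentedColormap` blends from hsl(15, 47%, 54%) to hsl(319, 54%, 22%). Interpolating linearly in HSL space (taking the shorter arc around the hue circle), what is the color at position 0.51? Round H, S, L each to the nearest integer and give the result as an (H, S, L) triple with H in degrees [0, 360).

(346, 51, 38)

Hue: 319 − 15 = 304°, but |304| > 180 so the shorter arc goes the other way: Δh = 304 − 360 = -56°.
H = 15 + 0.51 × (-56) = -13.56 → -14 → -14 mod 360 = 346°
S = 47 + 0.51 × (54 − 47) = 50.57 → 51%
L = 54 + 0.51 × (22 − 54) = 37.68 → 38%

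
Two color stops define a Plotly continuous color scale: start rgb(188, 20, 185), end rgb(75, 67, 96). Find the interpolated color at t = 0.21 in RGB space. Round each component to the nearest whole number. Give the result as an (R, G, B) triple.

(164, 30, 166)

R = 188 + 0.21 × (75 − 188) = 188 + 0.21 × -113 = 164.27 → 164
G = 20 + 0.21 × (67 − 20) = 20 + 0.21 × 47 = 29.87 → 30
B = 185 + 0.21 × (96 − 185) = 185 + 0.21 × -89 = 166.31 → 166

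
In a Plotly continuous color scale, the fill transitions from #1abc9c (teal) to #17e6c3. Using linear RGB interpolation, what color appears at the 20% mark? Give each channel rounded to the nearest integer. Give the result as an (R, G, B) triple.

(25, 196, 164)

#1abc9c → (26, 188, 156); #17e6c3 → (23, 230, 195).
20% corresponds to t = 0.2.
R = 26 + 0.2 × (23 − 26) = 26 + 0.2 × -3 = 25.4 → 25
G = 188 + 0.2 × (230 − 188) = 188 + 0.2 × 42 = 196.4 → 196
B = 156 + 0.2 × (195 − 156) = 156 + 0.2 × 39 = 163.8 → 164
So the blended color is (25, 196, 164), about #19c4a4.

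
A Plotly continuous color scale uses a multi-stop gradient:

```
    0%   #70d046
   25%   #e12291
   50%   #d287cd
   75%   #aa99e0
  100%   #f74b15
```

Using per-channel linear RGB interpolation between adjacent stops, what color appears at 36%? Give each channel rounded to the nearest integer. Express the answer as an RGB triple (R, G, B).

(218, 78, 171)

36% lies between the 25% and 50% stops, so the local fraction is t = (36 − 25)/(50 − 25) = 11/25 ≈ 0.44.
#e12291 → (225, 34, 145); #d287cd → (210, 135, 205).
R = 225 + 0.44 × (210 − 225) = 218.4 → 218
G = 34 + 0.44 × (135 − 34) = 78.44 → 78
B = 145 + 0.44 × (205 − 145) = 171.4 → 171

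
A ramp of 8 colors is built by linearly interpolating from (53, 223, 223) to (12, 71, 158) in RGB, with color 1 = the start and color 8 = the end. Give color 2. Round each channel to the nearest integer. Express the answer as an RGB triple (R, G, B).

With 8 swatches and endpoints inclusive, swatch 2 sits at t = (2 − 1)/(8 − 1) = 1/7 ≈ 0.1429.
R = 53 + 0.1429 × (12 − 53) = 47.141 → 47
G = 223 + 0.1429 × (71 − 223) = 201.279 → 201
B = 223 + 0.1429 × (158 − 223) = 213.712 → 214

(47, 201, 214)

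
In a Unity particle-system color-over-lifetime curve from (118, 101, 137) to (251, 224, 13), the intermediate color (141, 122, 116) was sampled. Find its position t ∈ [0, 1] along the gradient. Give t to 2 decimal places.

Invert the lerp on the R channel (largest span, 133): t = (141 − 118) / (251 − 118) = 23/133 = 0.17293.
Check on G: (122 − 101)/(224 − 101) = 0.1707 ✓

0.17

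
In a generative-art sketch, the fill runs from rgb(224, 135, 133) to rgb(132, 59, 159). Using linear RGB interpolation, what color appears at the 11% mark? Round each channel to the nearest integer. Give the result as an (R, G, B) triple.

11% corresponds to t = 0.11.
R = 224 + 0.11 × (132 − 224) = 224 + 0.11 × -92 = 213.88 → 214
G = 135 + 0.11 × (59 − 135) = 135 + 0.11 × -76 = 126.64 → 127
B = 133 + 0.11 × (159 − 133) = 133 + 0.11 × 26 = 135.86 → 136

(214, 127, 136)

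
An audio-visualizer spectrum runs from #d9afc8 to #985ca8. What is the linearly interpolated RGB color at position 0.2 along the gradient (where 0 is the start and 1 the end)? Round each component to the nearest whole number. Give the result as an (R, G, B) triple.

(204, 158, 194)

#d9afc8 → (217, 175, 200); #985ca8 → (152, 92, 168).
R = 217 + 0.2 × (152 − 217) = 217 + 0.2 × -65 = 204 → 204
G = 175 + 0.2 × (92 − 175) = 175 + 0.2 × -83 = 158.4 → 158
B = 200 + 0.2 × (168 − 200) = 200 + 0.2 × -32 = 193.6 → 194
So the blended color is (204, 158, 194), about #cc9ec2.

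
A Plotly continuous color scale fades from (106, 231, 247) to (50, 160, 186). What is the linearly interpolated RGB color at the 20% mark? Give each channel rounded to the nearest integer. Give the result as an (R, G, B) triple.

20% corresponds to t = 0.2.
R = 106 + 0.2 × (50 − 106) = 106 + 0.2 × -56 = 94.8 → 95
G = 231 + 0.2 × (160 − 231) = 231 + 0.2 × -71 = 216.8 → 217
B = 247 + 0.2 × (186 − 247) = 247 + 0.2 × -61 = 234.8 → 235

(95, 217, 235)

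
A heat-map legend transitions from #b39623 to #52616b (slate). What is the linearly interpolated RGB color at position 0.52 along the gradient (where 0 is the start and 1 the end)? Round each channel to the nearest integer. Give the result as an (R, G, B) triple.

#b39623 → (179, 150, 35); #52616b → (82, 97, 107).
R = 179 + 0.52 × (82 − 179) = 179 + 0.52 × -97 = 128.56 → 129
G = 150 + 0.52 × (97 − 150) = 150 + 0.52 × -53 = 122.44 → 122
B = 35 + 0.52 × (107 − 35) = 35 + 0.52 × 72 = 72.44 → 72
So the blended color is (129, 122, 72), about #817a48.

(129, 122, 72)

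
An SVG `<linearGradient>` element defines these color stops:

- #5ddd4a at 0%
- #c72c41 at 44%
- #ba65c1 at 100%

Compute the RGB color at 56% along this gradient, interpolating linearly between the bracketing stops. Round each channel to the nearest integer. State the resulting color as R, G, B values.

56% lies between the 44% and 100% stops, so the local fraction is t = (56 − 44)/(100 − 44) = 12/56 ≈ 0.2143.
#c72c41 → (199, 44, 65); #ba65c1 → (186, 101, 193).
R = 199 + 0.2143 × (186 − 199) = 196.214 → 196
G = 44 + 0.2143 × (101 − 44) = 56.215 → 56
B = 65 + 0.2143 × (193 − 65) = 92.43 → 92

(196, 56, 92)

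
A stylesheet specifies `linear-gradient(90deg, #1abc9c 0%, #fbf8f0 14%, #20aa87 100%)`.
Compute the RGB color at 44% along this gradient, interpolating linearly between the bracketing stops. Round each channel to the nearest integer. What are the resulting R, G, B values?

(175, 221, 203)

44% lies between the 14% and 100% stops, so the local fraction is t = (44 − 14)/(100 − 14) = 30/86 ≈ 0.3488.
#fbf8f0 → (251, 248, 240); #20aa87 → (32, 170, 135).
R = 251 + 0.3488 × (32 − 251) = 174.613 → 175
G = 248 + 0.3488 × (170 − 248) = 220.794 → 221
B = 240 + 0.3488 × (135 − 240) = 203.376 → 203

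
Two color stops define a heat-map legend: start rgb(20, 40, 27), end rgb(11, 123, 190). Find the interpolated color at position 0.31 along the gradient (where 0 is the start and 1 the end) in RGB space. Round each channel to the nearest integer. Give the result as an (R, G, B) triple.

R = 20 + 0.31 × (11 − 20) = 20 + 0.31 × -9 = 17.21 → 17
G = 40 + 0.31 × (123 − 40) = 40 + 0.31 × 83 = 65.73 → 66
B = 27 + 0.31 × (190 − 27) = 27 + 0.31 × 163 = 77.53 → 78

(17, 66, 78)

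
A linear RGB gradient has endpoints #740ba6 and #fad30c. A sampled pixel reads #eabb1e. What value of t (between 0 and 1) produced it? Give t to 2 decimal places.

0.88

Invert the lerp on the G channel (largest span, 200): t = (187 − 11) / (211 − 11) = 176/200 = 0.88.
Check on R: (234 − 116)/(250 − 116) = 0.8806 ✓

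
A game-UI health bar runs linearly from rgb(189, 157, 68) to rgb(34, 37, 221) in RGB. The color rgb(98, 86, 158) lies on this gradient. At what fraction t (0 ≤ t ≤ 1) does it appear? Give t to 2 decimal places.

0.59

Invert the lerp on the R channel (largest span, 155): t = (98 − 189) / (34 − 189) = -91/-155 = 0.5871.
Check on G: (86 − 157)/(37 − 157) = 0.5917 ✓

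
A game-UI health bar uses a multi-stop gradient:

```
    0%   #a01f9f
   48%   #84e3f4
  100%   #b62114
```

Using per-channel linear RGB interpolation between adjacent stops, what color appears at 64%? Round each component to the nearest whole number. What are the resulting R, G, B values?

(147, 167, 175)

64% lies between the 48% and 100% stops, so the local fraction is t = (64 − 48)/(100 − 48) = 16/52 ≈ 0.3077.
#84e3f4 → (132, 227, 244); #b62114 → (182, 33, 20).
R = 132 + 0.3077 × (182 − 132) = 147.385 → 147
G = 227 + 0.3077 × (33 − 227) = 167.306 → 167
B = 244 + 0.3077 × (20 − 244) = 175.075 → 175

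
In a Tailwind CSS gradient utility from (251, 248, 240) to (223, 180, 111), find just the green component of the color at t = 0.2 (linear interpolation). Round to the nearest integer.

234

G = 248 + 0.2 × (180 − 248) = 234.4 → 234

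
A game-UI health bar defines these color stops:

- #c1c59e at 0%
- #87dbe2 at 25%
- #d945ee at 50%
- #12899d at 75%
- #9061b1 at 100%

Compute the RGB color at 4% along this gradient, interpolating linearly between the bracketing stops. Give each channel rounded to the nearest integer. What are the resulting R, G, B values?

(184, 201, 169)

4% lies between the 0% and 25% stops, so the local fraction is t = (4 − 0)/(25 − 0) = 4/25 ≈ 0.16.
#c1c59e → (193, 197, 158); #87dbe2 → (135, 219, 226).
R = 193 + 0.16 × (135 − 193) = 183.72 → 184
G = 197 + 0.16 × (219 − 197) = 200.52 → 201
B = 158 + 0.16 × (226 − 158) = 168.88 → 169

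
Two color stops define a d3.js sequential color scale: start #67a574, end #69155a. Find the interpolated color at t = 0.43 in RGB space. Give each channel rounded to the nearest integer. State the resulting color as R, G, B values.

#67a574 → (103, 165, 116); #69155a → (105, 21, 90).
R = 103 + 0.43 × (105 − 103) = 103 + 0.43 × 2 = 103.86 → 104
G = 165 + 0.43 × (21 − 165) = 165 + 0.43 × -144 = 103.08 → 103
B = 116 + 0.43 × (90 − 116) = 116 + 0.43 × -26 = 104.82 → 105

(104, 103, 105)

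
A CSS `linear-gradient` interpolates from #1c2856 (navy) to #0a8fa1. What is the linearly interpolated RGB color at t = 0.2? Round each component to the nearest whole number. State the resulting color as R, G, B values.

(24, 61, 101)

#1c2856 → (28, 40, 86); #0a8fa1 → (10, 143, 161).
R = 28 + 0.2 × (10 − 28) = 28 + 0.2 × -18 = 24.4 → 24
G = 40 + 0.2 × (143 − 40) = 40 + 0.2 × 103 = 60.6 → 61
B = 86 + 0.2 × (161 − 86) = 86 + 0.2 × 75 = 101 → 101
So the blended color is (24, 61, 101), about #183d65.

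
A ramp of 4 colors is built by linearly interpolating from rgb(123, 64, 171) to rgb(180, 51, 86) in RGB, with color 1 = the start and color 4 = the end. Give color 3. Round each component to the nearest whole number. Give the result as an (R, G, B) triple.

(161, 55, 114)

With 4 swatches and endpoints inclusive, swatch 3 sits at t = (3 − 1)/(4 − 1) = 2/3 ≈ 0.6667.
R = 123 + 0.6667 × (180 − 123) = 161.002 → 161
G = 64 + 0.6667 × (51 − 64) = 55.333 → 55
B = 171 + 0.6667 × (86 − 171) = 114.331 → 114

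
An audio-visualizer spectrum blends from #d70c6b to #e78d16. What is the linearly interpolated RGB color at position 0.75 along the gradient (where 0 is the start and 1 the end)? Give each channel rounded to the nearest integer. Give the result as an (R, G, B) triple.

#d70c6b → (215, 12, 107); #e78d16 → (231, 141, 22).
R = 215 + 0.75 × (231 − 215) = 215 + 0.75 × 16 = 227 → 227
G = 12 + 0.75 × (141 − 12) = 12 + 0.75 × 129 = 108.75 → 109
B = 107 + 0.75 × (22 − 107) = 107 + 0.75 × -85 = 43.25 → 43
So the blended color is (227, 109, 43), about #e36d2b.

(227, 109, 43)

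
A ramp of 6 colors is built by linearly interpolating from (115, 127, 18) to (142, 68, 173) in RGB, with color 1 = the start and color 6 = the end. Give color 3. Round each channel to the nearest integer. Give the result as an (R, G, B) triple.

(126, 103, 80)

With 6 swatches and endpoints inclusive, swatch 3 sits at t = (3 − 1)/(6 − 1) = 2/5 ≈ 0.4.
R = 115 + 0.4 × (142 − 115) = 125.8 → 126
G = 127 + 0.4 × (68 − 127) = 103.4 → 103
B = 18 + 0.4 × (173 − 18) = 80 → 80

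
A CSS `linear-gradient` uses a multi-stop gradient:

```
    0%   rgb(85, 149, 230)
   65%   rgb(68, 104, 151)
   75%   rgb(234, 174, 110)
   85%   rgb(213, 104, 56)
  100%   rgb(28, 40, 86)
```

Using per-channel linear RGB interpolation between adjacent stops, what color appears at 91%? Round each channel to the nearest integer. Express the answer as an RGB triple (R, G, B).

(139, 78, 68)

91% lies between the 85% and 100% stops, so the local fraction is t = (91 − 85)/(100 − 85) = 6/15 ≈ 0.4.
R = 213 + 0.4 × (28 − 213) = 139 → 139
G = 104 + 0.4 × (40 − 104) = 78.4 → 78
B = 56 + 0.4 × (86 − 56) = 68 → 68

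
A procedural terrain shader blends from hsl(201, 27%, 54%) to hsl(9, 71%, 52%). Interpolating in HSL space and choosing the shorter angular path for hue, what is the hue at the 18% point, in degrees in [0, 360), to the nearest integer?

Hue: 9 − 201 = -192°, but |-192| > 180 so the shorter arc goes the other way: Δh = -192 + 360 = 168°.
H = 201 + 0.18 × (168) = 231.24 → 231°

231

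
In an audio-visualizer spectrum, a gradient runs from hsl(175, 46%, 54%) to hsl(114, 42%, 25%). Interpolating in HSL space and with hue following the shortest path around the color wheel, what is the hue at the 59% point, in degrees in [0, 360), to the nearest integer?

139

Hue arc: Δh = 114 − 175 = -61° (|Δh| ≤ 180, already the shorter path).
H = 175 + 0.59 × (-61) = 139.01 → 139°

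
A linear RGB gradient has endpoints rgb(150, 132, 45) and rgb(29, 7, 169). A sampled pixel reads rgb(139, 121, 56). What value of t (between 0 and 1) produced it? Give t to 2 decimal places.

Invert the lerp on the G channel (largest span, 125): t = (121 − 132) / (7 − 132) = -11/-125 = 0.088.
Check on R: (139 − 150)/(29 − 150) = 0.09091 ✓

0.09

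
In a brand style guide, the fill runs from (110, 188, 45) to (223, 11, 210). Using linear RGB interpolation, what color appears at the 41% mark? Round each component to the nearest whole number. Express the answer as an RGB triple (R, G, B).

41% corresponds to t = 0.41.
R = 110 + 0.41 × (223 − 110) = 110 + 0.41 × 113 = 156.33 → 156
G = 188 + 0.41 × (11 − 188) = 188 + 0.41 × -177 = 115.43 → 115
B = 45 + 0.41 × (210 − 45) = 45 + 0.41 × 165 = 112.65 → 113

(156, 115, 113)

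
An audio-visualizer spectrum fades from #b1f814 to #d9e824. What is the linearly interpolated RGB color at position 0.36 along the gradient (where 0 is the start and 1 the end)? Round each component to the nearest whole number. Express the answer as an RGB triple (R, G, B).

#b1f814 → (177, 248, 20); #d9e824 → (217, 232, 36).
R = 177 + 0.36 × (217 − 177) = 177 + 0.36 × 40 = 191.4 → 191
G = 248 + 0.36 × (232 − 248) = 248 + 0.36 × -16 = 242.24 → 242
B = 20 + 0.36 × (36 − 20) = 20 + 0.36 × 16 = 25.76 → 26

(191, 242, 26)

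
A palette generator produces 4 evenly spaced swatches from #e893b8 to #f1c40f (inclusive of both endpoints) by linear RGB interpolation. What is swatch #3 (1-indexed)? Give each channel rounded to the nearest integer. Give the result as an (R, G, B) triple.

With 4 swatches and endpoints inclusive, swatch 3 sits at t = (3 − 1)/(4 − 1) = 2/3 ≈ 0.6667.
#e893b8 → (232, 147, 184); #f1c40f → (241, 196, 15).
R = 232 + 0.6667 × (241 − 232) = 238 → 238
G = 147 + 0.6667 × (196 − 147) = 179.668 → 180
B = 184 + 0.6667 × (15 − 184) = 71.328 → 71

(238, 180, 71)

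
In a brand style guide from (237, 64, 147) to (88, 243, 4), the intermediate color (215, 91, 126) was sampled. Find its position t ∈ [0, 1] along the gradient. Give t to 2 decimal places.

0.15

Invert the lerp on the G channel (largest span, 179): t = (91 − 64) / (243 − 64) = 27/179 = 0.15084.
Check on R: (215 − 237)/(88 − 237) = 0.1477 ✓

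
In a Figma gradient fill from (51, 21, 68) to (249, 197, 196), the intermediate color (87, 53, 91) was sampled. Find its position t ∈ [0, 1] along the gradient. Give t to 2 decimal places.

0.18

Invert the lerp on the R channel (largest span, 198): t = (87 − 51) / (249 − 51) = 36/198 = 0.18182.
Check on G: (53 − 21)/(197 − 21) = 0.1818 ✓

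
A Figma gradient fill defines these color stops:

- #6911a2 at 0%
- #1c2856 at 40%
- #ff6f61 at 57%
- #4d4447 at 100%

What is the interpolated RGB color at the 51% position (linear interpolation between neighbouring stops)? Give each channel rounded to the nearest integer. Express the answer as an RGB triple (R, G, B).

51% lies between the 40% and 57% stops, so the local fraction is t = (51 − 40)/(57 − 40) = 11/17 ≈ 0.6471.
#1c2856 → (28, 40, 86); #ff6f61 → (255, 111, 97).
R = 28 + 0.6471 × (255 − 28) = 174.892 → 175
G = 40 + 0.6471 × (111 − 40) = 85.944 → 86
B = 86 + 0.6471 × (97 − 86) = 93.118 → 93

(175, 86, 93)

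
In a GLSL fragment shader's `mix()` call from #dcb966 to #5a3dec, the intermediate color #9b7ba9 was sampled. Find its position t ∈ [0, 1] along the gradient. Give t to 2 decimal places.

0.50

Invert the lerp on the B channel (largest span, 134): t = (169 − 102) / (236 − 102) = 67/134 = 0.5.
Check on R: (155 − 220)/(90 − 220) = 0.5 ✓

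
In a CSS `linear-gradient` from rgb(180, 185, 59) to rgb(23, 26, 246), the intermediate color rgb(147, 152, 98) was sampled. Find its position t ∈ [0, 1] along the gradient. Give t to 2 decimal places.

Invert the lerp on the B channel (largest span, 187): t = (98 − 59) / (246 − 59) = 39/187 = 0.20856.
Check on R: (147 − 180)/(23 − 180) = 0.2102 ✓

0.21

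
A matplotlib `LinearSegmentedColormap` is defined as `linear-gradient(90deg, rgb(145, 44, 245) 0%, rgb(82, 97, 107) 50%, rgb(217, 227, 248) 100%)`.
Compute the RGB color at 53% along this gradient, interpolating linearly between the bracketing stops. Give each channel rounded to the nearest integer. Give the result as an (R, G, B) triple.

(90, 105, 115)

53% lies between the 50% and 100% stops, so the local fraction is t = (53 − 50)/(100 − 50) = 3/50 ≈ 0.06.
R = 82 + 0.06 × (217 − 82) = 90.1 → 90
G = 97 + 0.06 × (227 − 97) = 104.8 → 105
B = 107 + 0.06 × (248 − 107) = 115.46 → 115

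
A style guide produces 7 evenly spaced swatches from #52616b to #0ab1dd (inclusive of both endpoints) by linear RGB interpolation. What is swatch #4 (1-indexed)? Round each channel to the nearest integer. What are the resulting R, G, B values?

(46, 137, 164)

With 7 swatches and endpoints inclusive, swatch 4 sits at t = (4 − 1)/(7 − 1) = 3/6 ≈ 0.5.
#52616b → (82, 97, 107); #0ab1dd → (10, 177, 221).
R = 82 + 0.5 × (10 − 82) = 46 → 46
G = 97 + 0.5 × (177 − 97) = 137 → 137
B = 107 + 0.5 × (221 − 107) = 164 → 164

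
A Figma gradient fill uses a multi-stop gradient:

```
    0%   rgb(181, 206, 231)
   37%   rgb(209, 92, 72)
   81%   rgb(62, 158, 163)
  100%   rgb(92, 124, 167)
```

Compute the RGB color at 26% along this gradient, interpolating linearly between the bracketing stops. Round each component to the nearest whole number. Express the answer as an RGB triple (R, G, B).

26% lies between the 0% and 37% stops, so the local fraction is t = (26 − 0)/(37 − 0) = 26/37 ≈ 0.7027.
R = 181 + 0.7027 × (209 − 181) = 200.676 → 201
G = 206 + 0.7027 × (92 − 206) = 125.892 → 126
B = 231 + 0.7027 × (72 − 231) = 119.271 → 119

(201, 126, 119)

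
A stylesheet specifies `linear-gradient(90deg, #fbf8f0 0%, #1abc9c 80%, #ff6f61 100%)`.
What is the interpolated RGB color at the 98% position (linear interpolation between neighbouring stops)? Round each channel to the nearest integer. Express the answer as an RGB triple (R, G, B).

(232, 119, 103)

98% lies between the 80% and 100% stops, so the local fraction is t = (98 − 80)/(100 − 80) = 18/20 ≈ 0.9.
#1abc9c → (26, 188, 156); #ff6f61 → (255, 111, 97).
R = 26 + 0.9 × (255 − 26) = 232.1 → 232
G = 188 + 0.9 × (111 − 188) = 118.7 → 119
B = 156 + 0.9 × (97 − 156) = 102.9 → 103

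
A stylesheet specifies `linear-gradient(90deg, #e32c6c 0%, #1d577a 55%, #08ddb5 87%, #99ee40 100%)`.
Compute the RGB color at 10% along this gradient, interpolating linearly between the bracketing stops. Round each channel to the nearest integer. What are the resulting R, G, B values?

10% lies between the 0% and 55% stops, so the local fraction is t = (10 − 0)/(55 − 0) = 10/55 ≈ 0.1818.
#e32c6c → (227, 44, 108); #1d577a → (29, 87, 122).
R = 227 + 0.1818 × (29 − 227) = 191.004 → 191
G = 44 + 0.1818 × (87 − 44) = 51.817 → 52
B = 108 + 0.1818 × (122 − 108) = 110.545 → 111

(191, 52, 111)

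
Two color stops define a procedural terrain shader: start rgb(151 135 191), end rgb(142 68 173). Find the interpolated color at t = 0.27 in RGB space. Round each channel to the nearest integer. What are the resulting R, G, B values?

R = 151 + 0.27 × (142 − 151) = 151 + 0.27 × -9 = 148.57 → 149
G = 135 + 0.27 × (68 − 135) = 135 + 0.27 × -67 = 116.91 → 117
B = 191 + 0.27 × (173 − 191) = 191 + 0.27 × -18 = 186.14 → 186

(149, 117, 186)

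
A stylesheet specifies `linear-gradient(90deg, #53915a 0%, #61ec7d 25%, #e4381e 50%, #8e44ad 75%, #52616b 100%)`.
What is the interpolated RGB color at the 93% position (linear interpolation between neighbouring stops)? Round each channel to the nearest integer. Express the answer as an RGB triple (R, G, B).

(99, 89, 125)

93% lies between the 75% and 100% stops, so the local fraction is t = (93 − 75)/(100 − 75) = 18/25 ≈ 0.72.
#8e44ad → (142, 68, 173); #52616b → (82, 97, 107).
R = 142 + 0.72 × (82 − 142) = 98.8 → 99
G = 68 + 0.72 × (97 − 68) = 88.88 → 89
B = 173 + 0.72 × (107 − 173) = 125.48 → 125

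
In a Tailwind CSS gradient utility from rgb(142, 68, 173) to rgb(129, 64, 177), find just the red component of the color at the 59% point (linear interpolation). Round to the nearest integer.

134

R = 142 + 0.59 × (129 − 142) = 134.33 → 134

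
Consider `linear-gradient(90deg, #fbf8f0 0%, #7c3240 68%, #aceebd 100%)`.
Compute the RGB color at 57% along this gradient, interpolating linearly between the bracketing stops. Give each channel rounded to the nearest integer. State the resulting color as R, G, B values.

57% lies between the 0% and 68% stops, so the local fraction is t = (57 − 0)/(68 − 0) = 57/68 ≈ 0.8382.
#fbf8f0 → (251, 248, 240); #7c3240 → (124, 50, 64).
R = 251 + 0.8382 × (124 − 251) = 144.549 → 145
G = 248 + 0.8382 × (50 − 248) = 82.036 → 82
B = 240 + 0.8382 × (64 − 240) = 92.477 → 92

(145, 82, 92)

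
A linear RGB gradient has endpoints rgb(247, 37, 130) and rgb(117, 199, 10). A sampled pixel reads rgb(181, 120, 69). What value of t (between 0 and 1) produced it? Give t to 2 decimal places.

0.51

Invert the lerp on the G channel (largest span, 162): t = (120 − 37) / (199 − 37) = 83/162 = 0.51235.
Check on R: (181 − 247)/(117 − 247) = 0.5077 ✓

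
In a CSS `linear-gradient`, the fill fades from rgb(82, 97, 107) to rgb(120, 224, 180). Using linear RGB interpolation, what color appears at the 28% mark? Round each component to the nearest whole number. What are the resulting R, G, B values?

(93, 133, 127)

28% corresponds to t = 0.28.
R = 82 + 0.28 × (120 − 82) = 82 + 0.28 × 38 = 92.64 → 93
G = 97 + 0.28 × (224 − 97) = 97 + 0.28 × 127 = 132.56 → 133
B = 107 + 0.28 × (180 − 107) = 107 + 0.28 × 73 = 127.44 → 127
So the blended color is (93, 133, 127), about #5d857f.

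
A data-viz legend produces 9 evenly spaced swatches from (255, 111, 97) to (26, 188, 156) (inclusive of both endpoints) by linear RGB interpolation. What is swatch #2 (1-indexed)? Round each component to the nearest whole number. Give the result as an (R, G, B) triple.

(226, 121, 104)

With 9 swatches and endpoints inclusive, swatch 2 sits at t = (2 − 1)/(9 − 1) = 1/8 ≈ 0.125.
R = 255 + 0.125 × (26 − 255) = 226.375 → 226
G = 111 + 0.125 × (188 − 111) = 120.625 → 121
B = 97 + 0.125 × (156 − 97) = 104.375 → 104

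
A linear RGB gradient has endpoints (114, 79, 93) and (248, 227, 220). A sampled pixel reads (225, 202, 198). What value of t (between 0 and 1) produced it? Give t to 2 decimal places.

Invert the lerp on the G channel (largest span, 148): t = (202 − 79) / (227 − 79) = 123/148 = 0.83108.
Check on R: (225 − 114)/(248 − 114) = 0.8284 ✓

0.83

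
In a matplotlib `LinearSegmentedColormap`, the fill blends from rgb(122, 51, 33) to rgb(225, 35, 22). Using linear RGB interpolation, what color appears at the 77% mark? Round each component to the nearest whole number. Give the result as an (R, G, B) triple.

77% corresponds to t = 0.77.
R = 122 + 0.77 × (225 − 122) = 122 + 0.77 × 103 = 201.31 → 201
G = 51 + 0.77 × (35 − 51) = 51 + 0.77 × -16 = 38.68 → 39
B = 33 + 0.77 × (22 − 33) = 33 + 0.77 × -11 = 24.53 → 25

(201, 39, 25)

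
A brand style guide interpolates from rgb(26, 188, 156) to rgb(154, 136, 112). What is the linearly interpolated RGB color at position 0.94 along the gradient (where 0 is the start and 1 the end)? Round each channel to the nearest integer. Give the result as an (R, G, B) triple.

(146, 139, 115)

R = 26 + 0.94 × (154 − 26) = 26 + 0.94 × 128 = 146.32 → 146
G = 188 + 0.94 × (136 − 188) = 188 + 0.94 × -52 = 139.12 → 139
B = 156 + 0.94 × (112 − 156) = 156 + 0.94 × -44 = 114.64 → 115
So the blended color is (146, 139, 115), about #928b73.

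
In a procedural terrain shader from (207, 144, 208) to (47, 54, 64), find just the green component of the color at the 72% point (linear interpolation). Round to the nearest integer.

G = 144 + 0.72 × (54 − 144) = 79.2 → 79

79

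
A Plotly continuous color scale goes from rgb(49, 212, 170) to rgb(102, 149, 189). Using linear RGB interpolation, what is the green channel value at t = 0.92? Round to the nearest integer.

G = 212 + 0.92 × (149 − 212) = 154.04 → 154

154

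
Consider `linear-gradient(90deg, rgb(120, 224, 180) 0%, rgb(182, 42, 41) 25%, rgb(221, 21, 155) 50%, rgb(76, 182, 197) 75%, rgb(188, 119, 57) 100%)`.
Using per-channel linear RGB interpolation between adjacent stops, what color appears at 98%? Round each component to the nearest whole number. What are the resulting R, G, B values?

(179, 124, 68)

98% lies between the 75% and 100% stops, so the local fraction is t = (98 − 75)/(100 − 75) = 23/25 ≈ 0.92.
R = 76 + 0.92 × (188 − 76) = 179.04 → 179
G = 182 + 0.92 × (119 − 182) = 124.04 → 124
B = 197 + 0.92 × (57 − 197) = 68.2 → 68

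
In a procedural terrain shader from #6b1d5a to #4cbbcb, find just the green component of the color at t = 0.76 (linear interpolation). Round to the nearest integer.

G₁ = 29 (from #6b1d5a), G₂ = 187 (from #4cbbcb).
G = 29 + 0.76 × (187 − 29) = 149.08 → 149

149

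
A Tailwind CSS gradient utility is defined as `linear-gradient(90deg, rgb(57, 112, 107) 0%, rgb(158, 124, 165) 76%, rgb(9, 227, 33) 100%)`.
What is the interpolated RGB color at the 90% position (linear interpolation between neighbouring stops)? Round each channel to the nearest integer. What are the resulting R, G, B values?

(71, 184, 88)

90% lies between the 76% and 100% stops, so the local fraction is t = (90 − 76)/(100 − 76) = 14/24 ≈ 0.5833.
R = 158 + 0.5833 × (9 − 158) = 71.088 → 71
G = 124 + 0.5833 × (227 − 124) = 184.08 → 184
B = 165 + 0.5833 × (33 − 165) = 88.004 → 88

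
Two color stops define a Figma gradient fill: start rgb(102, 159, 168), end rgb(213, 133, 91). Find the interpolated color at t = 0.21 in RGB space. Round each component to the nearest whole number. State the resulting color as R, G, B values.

(125, 154, 152)

R = 102 + 0.21 × (213 − 102) = 102 + 0.21 × 111 = 125.31 → 125
G = 159 + 0.21 × (133 − 159) = 159 + 0.21 × -26 = 153.54 → 154
B = 168 + 0.21 × (91 − 168) = 168 + 0.21 × -77 = 151.83 → 152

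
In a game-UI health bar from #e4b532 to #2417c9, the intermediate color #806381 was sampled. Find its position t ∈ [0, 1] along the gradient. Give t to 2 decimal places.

0.52

Invert the lerp on the R channel (largest span, 192): t = (128 − 228) / (36 − 228) = -100/-192 = 0.52083.
Check on G: (99 − 181)/(23 − 181) = 0.519 ✓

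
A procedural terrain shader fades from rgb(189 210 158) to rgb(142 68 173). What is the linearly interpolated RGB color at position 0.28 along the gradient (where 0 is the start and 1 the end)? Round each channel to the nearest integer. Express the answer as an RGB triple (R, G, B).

(176, 170, 162)

R = 189 + 0.28 × (142 − 189) = 189 + 0.28 × -47 = 175.84 → 176
G = 210 + 0.28 × (68 − 210) = 210 + 0.28 × -142 = 170.24 → 170
B = 158 + 0.28 × (173 − 158) = 158 + 0.28 × 15 = 162.2 → 162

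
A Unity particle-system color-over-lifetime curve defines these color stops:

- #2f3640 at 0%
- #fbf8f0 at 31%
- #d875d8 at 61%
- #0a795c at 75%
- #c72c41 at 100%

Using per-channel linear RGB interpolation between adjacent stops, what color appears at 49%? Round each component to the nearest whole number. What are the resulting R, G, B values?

(230, 169, 226)

49% lies between the 31% and 61% stops, so the local fraction is t = (49 − 31)/(61 − 31) = 18/30 ≈ 0.6.
#fbf8f0 → (251, 248, 240); #d875d8 → (216, 117, 216).
R = 251 + 0.6 × (216 − 251) = 230 → 230
G = 248 + 0.6 × (117 − 248) = 169.4 → 169
B = 240 + 0.6 × (216 − 240) = 225.6 → 226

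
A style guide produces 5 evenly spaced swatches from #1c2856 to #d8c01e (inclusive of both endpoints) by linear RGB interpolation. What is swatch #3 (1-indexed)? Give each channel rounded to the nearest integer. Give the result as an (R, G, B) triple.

(122, 116, 58)

With 5 swatches and endpoints inclusive, swatch 3 sits at t = (3 − 1)/(5 − 1) = 2/4 ≈ 0.5.
#1c2856 → (28, 40, 86); #d8c01e → (216, 192, 30).
R = 28 + 0.5 × (216 − 28) = 122 → 122
G = 40 + 0.5 × (192 − 40) = 116 → 116
B = 86 + 0.5 × (30 − 86) = 58 → 58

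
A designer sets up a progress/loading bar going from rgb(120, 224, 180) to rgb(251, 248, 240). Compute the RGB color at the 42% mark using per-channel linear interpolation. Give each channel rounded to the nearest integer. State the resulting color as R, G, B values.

42% corresponds to t = 0.42.
R = 120 + 0.42 × (251 − 120) = 120 + 0.42 × 131 = 175.02 → 175
G = 224 + 0.42 × (248 − 224) = 224 + 0.42 × 24 = 234.08 → 234
B = 180 + 0.42 × (240 − 180) = 180 + 0.42 × 60 = 205.2 → 205

(175, 234, 205)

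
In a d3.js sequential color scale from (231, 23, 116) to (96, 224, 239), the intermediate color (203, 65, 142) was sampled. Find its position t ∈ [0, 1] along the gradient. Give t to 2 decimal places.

Invert the lerp on the G channel (largest span, 201): t = (65 − 23) / (224 − 23) = 42/201 = 0.20896.
Check on R: (203 − 231)/(96 − 231) = 0.2074 ✓

0.21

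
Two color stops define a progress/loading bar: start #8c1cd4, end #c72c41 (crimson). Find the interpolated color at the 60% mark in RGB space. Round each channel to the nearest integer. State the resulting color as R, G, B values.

#8c1cd4 → (140, 28, 212); #c72c41 → (199, 44, 65).
60% corresponds to t = 0.6.
R = 140 + 0.6 × (199 − 140) = 140 + 0.6 × 59 = 175.4 → 175
G = 28 + 0.6 × (44 − 28) = 28 + 0.6 × 16 = 37.6 → 38
B = 212 + 0.6 × (65 − 212) = 212 + 0.6 × -147 = 123.8 → 124

(175, 38, 124)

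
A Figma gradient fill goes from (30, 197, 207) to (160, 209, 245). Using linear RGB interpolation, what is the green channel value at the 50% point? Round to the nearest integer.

203

G = 197 + 0.5 × (209 − 197) = 203 → 203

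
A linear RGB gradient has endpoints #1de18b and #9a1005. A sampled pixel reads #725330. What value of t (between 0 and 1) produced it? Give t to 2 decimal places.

Invert the lerp on the G channel (largest span, 209): t = (83 − 225) / (16 − 225) = -142/-209 = 0.67943.
Check on R: (114 − 29)/(154 − 29) = 0.68 ✓

0.68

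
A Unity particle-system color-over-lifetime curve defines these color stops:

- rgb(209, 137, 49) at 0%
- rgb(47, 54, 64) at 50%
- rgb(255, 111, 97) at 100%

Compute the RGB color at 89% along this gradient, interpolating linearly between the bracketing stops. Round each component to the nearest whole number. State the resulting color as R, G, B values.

89% lies between the 50% and 100% stops, so the local fraction is t = (89 − 50)/(100 − 50) = 39/50 ≈ 0.78.
R = 47 + 0.78 × (255 − 47) = 209.24 → 209
G = 54 + 0.78 × (111 − 54) = 98.46 → 98
B = 64 + 0.78 × (97 − 64) = 89.74 → 90

(209, 98, 90)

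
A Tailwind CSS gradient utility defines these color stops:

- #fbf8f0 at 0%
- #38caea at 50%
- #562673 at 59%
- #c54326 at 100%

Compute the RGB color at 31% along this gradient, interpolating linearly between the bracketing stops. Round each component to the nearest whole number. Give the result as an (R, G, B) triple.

31% lies between the 0% and 50% stops, so the local fraction is t = (31 − 0)/(50 − 0) = 31/50 ≈ 0.62.
#fbf8f0 → (251, 248, 240); #38caea → (56, 202, 234).
R = 251 + 0.62 × (56 − 251) = 130.1 → 130
G = 248 + 0.62 × (202 − 248) = 219.48 → 219
B = 240 + 0.62 × (234 − 240) = 236.28 → 236

(130, 219, 236)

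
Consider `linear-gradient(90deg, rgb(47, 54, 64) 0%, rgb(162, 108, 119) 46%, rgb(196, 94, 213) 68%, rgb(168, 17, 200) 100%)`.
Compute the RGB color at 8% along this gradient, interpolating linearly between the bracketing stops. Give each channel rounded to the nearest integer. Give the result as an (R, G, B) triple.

(67, 63, 74)

8% lies between the 0% and 46% stops, so the local fraction is t = (8 − 0)/(46 − 0) = 8/46 ≈ 0.1739.
R = 47 + 0.1739 × (162 − 47) = 66.999 → 67
G = 54 + 0.1739 × (108 − 54) = 63.391 → 63
B = 64 + 0.1739 × (119 − 64) = 73.564 → 74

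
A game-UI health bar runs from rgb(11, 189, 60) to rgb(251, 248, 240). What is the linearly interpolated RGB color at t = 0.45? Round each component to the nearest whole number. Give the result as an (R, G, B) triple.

R = 11 + 0.45 × (251 − 11) = 11 + 0.45 × 240 = 119 → 119
G = 189 + 0.45 × (248 − 189) = 189 + 0.45 × 59 = 215.55 → 216
B = 60 + 0.45 × (240 − 60) = 60 + 0.45 × 180 = 141 → 141

(119, 216, 141)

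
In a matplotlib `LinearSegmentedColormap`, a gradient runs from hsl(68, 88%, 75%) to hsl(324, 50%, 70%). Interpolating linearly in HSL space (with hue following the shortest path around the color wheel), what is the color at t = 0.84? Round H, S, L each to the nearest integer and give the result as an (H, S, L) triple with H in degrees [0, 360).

(341, 56, 71)

Hue: 324 − 68 = 256°, but |256| > 180 so the shorter arc goes the other way: Δh = 256 − 360 = -104°.
H = 68 + 0.84 × (-104) = -19.36 → -19 → -19 mod 360 = 341°
S = 88 + 0.84 × (50 − 88) = 56.08 → 56%
L = 75 + 0.84 × (70 − 75) = 70.8 → 71%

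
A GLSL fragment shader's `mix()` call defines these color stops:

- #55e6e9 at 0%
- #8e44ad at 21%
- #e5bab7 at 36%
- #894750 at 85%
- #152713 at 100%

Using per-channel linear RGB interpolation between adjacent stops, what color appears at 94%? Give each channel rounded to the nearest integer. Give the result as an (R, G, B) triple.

(67, 52, 43)

94% lies between the 85% and 100% stops, so the local fraction is t = (94 − 85)/(100 − 85) = 9/15 ≈ 0.6.
#894750 → (137, 71, 80); #152713 → (21, 39, 19).
R = 137 + 0.6 × (21 − 137) = 67.4 → 67
G = 71 + 0.6 × (39 − 71) = 51.8 → 52
B = 80 + 0.6 × (19 − 80) = 43.4 → 43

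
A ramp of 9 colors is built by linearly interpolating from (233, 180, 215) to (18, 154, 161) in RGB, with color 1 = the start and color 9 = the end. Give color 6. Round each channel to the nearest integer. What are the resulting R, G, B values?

(99, 164, 181)

With 9 swatches and endpoints inclusive, swatch 6 sits at t = (6 − 1)/(9 − 1) = 5/8 ≈ 0.625.
R = 233 + 0.625 × (18 − 233) = 98.625 → 99
G = 180 + 0.625 × (154 − 180) = 163.75 → 164
B = 215 + 0.625 × (161 − 215) = 181.25 → 181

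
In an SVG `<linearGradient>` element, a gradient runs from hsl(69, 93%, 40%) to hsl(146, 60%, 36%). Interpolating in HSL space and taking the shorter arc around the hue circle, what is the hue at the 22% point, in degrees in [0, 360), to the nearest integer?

Hue arc: Δh = 146 − 69 = 77° (|Δh| ≤ 180, already the shorter path).
H = 69 + 0.22 × (77) = 85.94 → 86°

86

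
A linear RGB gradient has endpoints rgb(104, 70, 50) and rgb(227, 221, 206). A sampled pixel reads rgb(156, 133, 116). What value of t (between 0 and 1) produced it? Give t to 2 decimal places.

Invert the lerp on the B channel (largest span, 156): t = (116 − 50) / (206 − 50) = 66/156 = 0.42308.
Check on R: (156 − 104)/(227 − 104) = 0.4228 ✓

0.42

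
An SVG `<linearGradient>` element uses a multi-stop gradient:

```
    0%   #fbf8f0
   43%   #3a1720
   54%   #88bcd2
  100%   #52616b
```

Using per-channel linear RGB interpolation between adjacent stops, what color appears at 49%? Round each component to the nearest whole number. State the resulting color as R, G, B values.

(101, 113, 129)

49% lies between the 43% and 54% stops, so the local fraction is t = (49 − 43)/(54 − 43) = 6/11 ≈ 0.5455.
#3a1720 → (58, 23, 32); #88bcd2 → (136, 188, 210).
R = 58 + 0.5455 × (136 − 58) = 100.549 → 101
G = 23 + 0.5455 × (188 − 23) = 113.007 → 113
B = 32 + 0.5455 × (210 − 32) = 129.099 → 129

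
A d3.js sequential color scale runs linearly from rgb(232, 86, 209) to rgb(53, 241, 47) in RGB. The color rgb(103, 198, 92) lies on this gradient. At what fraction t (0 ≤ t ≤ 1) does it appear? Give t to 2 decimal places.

Invert the lerp on the R channel (largest span, 179): t = (103 − 232) / (53 − 232) = -129/-179 = 0.72067.
Check on G: (198 − 86)/(241 − 86) = 0.7226 ✓

0.72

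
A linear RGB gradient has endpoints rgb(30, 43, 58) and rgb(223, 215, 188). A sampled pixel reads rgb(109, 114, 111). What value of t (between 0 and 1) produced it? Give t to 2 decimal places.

0.41

Invert the lerp on the R channel (largest span, 193): t = (109 − 30) / (223 − 30) = 79/193 = 0.40933.
Check on G: (114 − 43)/(215 − 43) = 0.4128 ✓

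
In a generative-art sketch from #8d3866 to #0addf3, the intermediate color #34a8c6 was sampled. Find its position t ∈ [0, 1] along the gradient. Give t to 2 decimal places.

0.68

Invert the lerp on the G channel (largest span, 165): t = (168 − 56) / (221 − 56) = 112/165 = 0.67879.
Check on R: (52 − 141)/(10 − 141) = 0.6794 ✓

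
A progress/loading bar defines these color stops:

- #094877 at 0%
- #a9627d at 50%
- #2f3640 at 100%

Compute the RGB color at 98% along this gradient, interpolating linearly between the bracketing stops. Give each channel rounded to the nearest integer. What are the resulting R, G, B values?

(52, 56, 66)

98% lies between the 50% and 100% stops, so the local fraction is t = (98 − 50)/(100 − 50) = 48/50 ≈ 0.96.
#a9627d → (169, 98, 125); #2f3640 → (47, 54, 64).
R = 169 + 0.96 × (47 − 169) = 51.88 → 52
G = 98 + 0.96 × (54 − 98) = 55.76 → 56
B = 125 + 0.96 × (64 − 125) = 66.44 → 66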